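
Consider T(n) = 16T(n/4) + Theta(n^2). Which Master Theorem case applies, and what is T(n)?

Master Theorem for T(n) = 16T(n/4) + O(n^2):

a = 16, b = 4, c = 2
log_b(a) = log_4(16) = 2.0000

Case 2: c = 2 = log_4(16) = 2.0000
T(n) = O(n^2 log n) = O(n^2 log n)

For T(n) = 16T(n/4) + O(n^2): log_4(16) = 2.0000. This is Case 2 of the Master Theorem (c = log_b(a), equal work at all levels), giving O(n^2 log n).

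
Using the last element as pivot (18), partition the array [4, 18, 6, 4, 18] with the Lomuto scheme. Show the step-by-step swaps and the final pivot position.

Lomuto partition with pivot = 18:

Initial array: [4, 18, 6, 4, 18]

arr[0]=4 <= 18: swap with position 0, array becomes [4, 18, 6, 4, 18]
arr[1]=18 <= 18: swap with position 1, array becomes [4, 18, 6, 4, 18]
arr[2]=6 <= 18: swap with position 2, array becomes [4, 18, 6, 4, 18]
arr[3]=4 <= 18: swap with position 3, array becomes [4, 18, 6, 4, 18]

Place pivot at position 4: [4, 18, 6, 4, 18]
Pivot position: 4

After partitioning with pivot 18, the array becomes [4, 18, 6, 4, 18]. The pivot is placed at index 4. All elements to the left of the pivot are <= 18, and all elements to the right are > 18.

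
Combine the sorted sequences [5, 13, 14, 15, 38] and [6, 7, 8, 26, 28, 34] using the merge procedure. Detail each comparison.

Merging process:

Compare 5 vs 6: take 5 from left. Merged: [5]
Compare 13 vs 6: take 6 from right. Merged: [5, 6]
Compare 13 vs 7: take 7 from right. Merged: [5, 6, 7]
Compare 13 vs 8: take 8 from right. Merged: [5, 6, 7, 8]
Compare 13 vs 26: take 13 from left. Merged: [5, 6, 7, 8, 13]
Compare 14 vs 26: take 14 from left. Merged: [5, 6, 7, 8, 13, 14]
Compare 15 vs 26: take 15 from left. Merged: [5, 6, 7, 8, 13, 14, 15]
Compare 38 vs 26: take 26 from right. Merged: [5, 6, 7, 8, 13, 14, 15, 26]
Compare 38 vs 28: take 28 from right. Merged: [5, 6, 7, 8, 13, 14, 15, 26, 28]
Compare 38 vs 34: take 34 from right. Merged: [5, 6, 7, 8, 13, 14, 15, 26, 28, 34]
Append remaining from left: [38]. Merged: [5, 6, 7, 8, 13, 14, 15, 26, 28, 34, 38]

Final merged array: [5, 6, 7, 8, 13, 14, 15, 26, 28, 34, 38]
Total comparisons: 10

The merged array is [5, 6, 7, 8, 13, 14, 15, 26, 28, 34, 38], requiring 10 comparisons. The merge step runs in O(n) time where n is the total number of elements.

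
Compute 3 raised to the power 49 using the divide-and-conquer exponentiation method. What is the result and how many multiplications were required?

Computing 3^49 by squaring (build up from 3^1; each line after the first costs one multiplication):

3^1 = 3
3^2 = (3^1)^2 = 3^2 = 9
3^3 = 3 * 3^2 = 3 * 9 = 27
3^6 = (3^3)^2 = 27^2 = 729
3^12 = (3^6)^2 = 729^2 = 531441
3^24 = (3^12)^2 = 531441^2 = 282429536481
3^48 = (3^24)^2 = 282429536481^2 = 79766443076872509863361
3^49 = 3 * 3^48 = 3 * 79766443076872509863361 = 239299329230617529590083

Result: 239299329230617529590083
Multiplications needed: 7 (7 lines after 3^1)

3^49 = 239299329230617529590083. Using exponentiation by squaring, this requires 7 multiplications. The key idea: if the exponent is even, square the half-power; if odd, multiply by the base once.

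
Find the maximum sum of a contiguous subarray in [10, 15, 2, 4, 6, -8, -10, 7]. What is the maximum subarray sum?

Using Kadane's algorithm on [10, 15, 2, 4, 6, -8, -10, 7]:

Scanning through the array:
Position 1 (value 15): max_ending_here = 25, max_so_far = 25
Position 2 (value 2): max_ending_here = 27, max_so_far = 27
Position 3 (value 4): max_ending_here = 31, max_so_far = 31
Position 4 (value 6): max_ending_here = 37, max_so_far = 37
Position 5 (value -8): max_ending_here = 29, max_so_far = 37
Position 6 (value -10): max_ending_here = 19, max_so_far = 37
Position 7 (value 7): max_ending_here = 26, max_so_far = 37

Maximum subarray: [10, 15, 2, 4, 6]
Maximum sum: 37

The maximum subarray is [10, 15, 2, 4, 6] with sum 37. This subarray runs from index 0 to index 4.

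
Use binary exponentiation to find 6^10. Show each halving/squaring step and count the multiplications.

Computing 6^10 by squaring (build up from 6^1; each line after the first costs one multiplication):

6^1 = 6
6^2 = (6^1)^2 = 6^2 = 36
6^4 = (6^2)^2 = 36^2 = 1296
6^5 = 6 * 6^4 = 6 * 1296 = 7776
6^10 = (6^5)^2 = 7776^2 = 60466176

Result: 60466176
Multiplications needed: 4 (4 lines after 6^1)

6^10 = 60466176. Using exponentiation by squaring, this requires 4 multiplications. The key idea: if the exponent is even, square the half-power; if odd, multiply by the base once.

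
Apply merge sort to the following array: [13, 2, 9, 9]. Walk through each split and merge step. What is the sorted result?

Merge sort trace:

Split: [13, 2, 9, 9] -> [13, 2] and [9, 9]
  Split: [13, 2] -> [13] and [2]
  Merge: [13] + [2] -> [2, 13]
  Split: [9, 9] -> [9] and [9]
  Merge: [9] + [9] -> [9, 9]
Merge: [2, 13] + [9, 9] -> [2, 9, 9, 13]

Final sorted array: [2, 9, 9, 13]

The merge sort proceeds by recursively splitting the array and merging sorted halves.
After all merges, the sorted array is [2, 9, 9, 13].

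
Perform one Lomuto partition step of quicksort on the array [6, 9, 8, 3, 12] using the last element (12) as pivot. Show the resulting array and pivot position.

Lomuto partition with pivot = 12:

Initial array: [6, 9, 8, 3, 12]

arr[0]=6 <= 12: swap with position 0, array becomes [6, 9, 8, 3, 12]
arr[1]=9 <= 12: swap with position 1, array becomes [6, 9, 8, 3, 12]
arr[2]=8 <= 12: swap with position 2, array becomes [6, 9, 8, 3, 12]
arr[3]=3 <= 12: swap with position 3, array becomes [6, 9, 8, 3, 12]

Place pivot at position 4: [6, 9, 8, 3, 12]
Pivot position: 4

After partitioning with pivot 12, the array becomes [6, 9, 8, 3, 12]. The pivot is placed at index 4. All elements to the left of the pivot are <= 12, and all elements to the right are > 12.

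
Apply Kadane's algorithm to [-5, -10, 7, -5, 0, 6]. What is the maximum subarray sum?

Using Kadane's algorithm on [-5, -10, 7, -5, 0, 6]:

Scanning through the array:
Position 1 (value -10): max_ending_here = -10, max_so_far = -5
Position 2 (value 7): max_ending_here = 7, max_so_far = 7
Position 3 (value -5): max_ending_here = 2, max_so_far = 7
Position 4 (value 0): max_ending_here = 2, max_so_far = 7
Position 5 (value 6): max_ending_here = 8, max_so_far = 8

Maximum subarray: [7, -5, 0, 6]
Maximum sum: 8

The maximum subarray is [7, -5, 0, 6] with sum 8. This subarray runs from index 2 to index 5.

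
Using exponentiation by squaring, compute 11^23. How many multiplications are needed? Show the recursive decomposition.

Computing 11^23 by squaring (build up from 11^1; each line after the first costs one multiplication):

11^1 = 11
11^2 = (11^1)^2 = 11^2 = 121
11^4 = (11^2)^2 = 121^2 = 14641
11^5 = 11 * 11^4 = 11 * 14641 = 161051
11^10 = (11^5)^2 = 161051^2 = 25937424601
11^11 = 11 * 11^10 = 11 * 25937424601 = 285311670611
11^22 = (11^11)^2 = 285311670611^2 = 81402749386839761113321
11^23 = 11 * 11^22 = 11 * 81402749386839761113321 = 895430243255237372246531

Result: 895430243255237372246531
Multiplications needed: 7 (7 lines after 11^1)

11^23 = 895430243255237372246531. Using exponentiation by squaring, this requires 7 multiplications. The key idea: if the exponent is even, square the half-power; if odd, multiply by the base once.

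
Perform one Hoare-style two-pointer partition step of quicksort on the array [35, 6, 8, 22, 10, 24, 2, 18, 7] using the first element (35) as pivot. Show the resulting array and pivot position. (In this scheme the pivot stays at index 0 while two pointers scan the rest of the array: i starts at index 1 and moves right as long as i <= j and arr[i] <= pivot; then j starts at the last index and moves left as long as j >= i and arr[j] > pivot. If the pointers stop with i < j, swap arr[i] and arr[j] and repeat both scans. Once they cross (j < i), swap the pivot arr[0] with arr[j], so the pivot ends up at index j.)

Hoare-style two-pointer partition with pivot = 35:

Initial array: [35, 6, 8, 22, 10, 24, 2, 18, 7]

Pointers start at i = 1, j = 8.
i ends at 9, j ends at 8: the pointers have crossed (j < i), so scanning stops.

Swap pivot arr[0] with arr[8] to place pivot at position 8: [7, 6, 8, 22, 10, 24, 2, 18, 35]
Pivot position: 8

After partitioning with pivot 35, the array becomes [7, 6, 8, 22, 10, 24, 2, 18, 35]. The pivot is placed at index 8. All elements to the left of the pivot are <= 35, and all elements to the right are > 35.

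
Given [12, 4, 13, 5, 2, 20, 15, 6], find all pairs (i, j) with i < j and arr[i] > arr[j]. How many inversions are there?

Finding inversions in [12, 4, 13, 5, 2, 20, 15, 6]:

(0, 1): arr[0]=12 > arr[1]=4
(0, 3): arr[0]=12 > arr[3]=5
(0, 4): arr[0]=12 > arr[4]=2
(0, 7): arr[0]=12 > arr[7]=6
(1, 4): arr[1]=4 > arr[4]=2
(2, 3): arr[2]=13 > arr[3]=5
(2, 4): arr[2]=13 > arr[4]=2
(2, 7): arr[2]=13 > arr[7]=6
(3, 4): arr[3]=5 > arr[4]=2
(5, 6): arr[5]=20 > arr[6]=15
(5, 7): arr[5]=20 > arr[7]=6
(6, 7): arr[6]=15 > arr[7]=6

Total inversions: 12

The array has 12 inversion(s): (0,1), (0,3), (0,4), (0,7), (1,4), (2,3), (2,4), (2,7), (3,4), (5,6), (5,7), (6,7). Each pair (i,j) satisfies i < j and arr[i] > arr[j].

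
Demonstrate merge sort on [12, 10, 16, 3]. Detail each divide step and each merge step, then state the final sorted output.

Merge sort trace:

Split: [12, 10, 16, 3] -> [12, 10] and [16, 3]
  Split: [12, 10] -> [12] and [10]
  Merge: [12] + [10] -> [10, 12]
  Split: [16, 3] -> [16] and [3]
  Merge: [16] + [3] -> [3, 16]
Merge: [10, 12] + [3, 16] -> [3, 10, 12, 16]

Final sorted array: [3, 10, 12, 16]

The merge sort proceeds by recursively splitting the array and merging sorted halves.
After all merges, the sorted array is [3, 10, 12, 16].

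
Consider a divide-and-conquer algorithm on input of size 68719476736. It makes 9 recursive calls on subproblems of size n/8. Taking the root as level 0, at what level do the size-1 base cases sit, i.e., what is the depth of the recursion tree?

For divide and conquer with division factor 8:

Problem sizes at each level:
Level 0: 68719476736
Level 1: 8589934592
Level 2: 1073741824
Level 3: 134217728
Level 4: 16777216
Level 5: 2097152
Level 6: 262144
Level 7: 32768
Level 8: 4096
Level 9: 512
Level 10: 64
Level 11: 8
Level 12: 1

The root is level 0 and the size-1 base case is level 12 (the tree spans levels 0 through 12, i.e. 13 levels counting the root), so the depth is the number of divisions: log_8(68719476736) = 12

The recursion tree depth is log_8(68719476736) = 12. At each level, the problem size is divided by 8, so it takes 12 divisions to reduce to a base case of size 1. The algorithm makes 9 recursive calls at each level.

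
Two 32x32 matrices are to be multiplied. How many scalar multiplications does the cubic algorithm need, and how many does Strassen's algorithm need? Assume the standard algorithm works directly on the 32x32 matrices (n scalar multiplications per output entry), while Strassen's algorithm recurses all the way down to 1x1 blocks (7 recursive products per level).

Matrix multiplication for 32x32 matrices:

Standard algorithm: 32^3 = 32768 multiplications
Strassen's algorithm: 7^(log2(32)) = 7^5 = 16807 multiplications
Savings: 32768 - 16807 = 15961 multiplications

Standard: 32768 multiplications (32^3). Strassen: 16807 multiplications (7^5). Strassen reduces 8 recursive multiplications to 7 at each level.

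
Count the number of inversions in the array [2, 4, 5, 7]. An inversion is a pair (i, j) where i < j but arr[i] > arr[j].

Finding inversions in [2, 4, 5, 7]:


Total inversions: 0

The array has 0 inversions. It is already sorted.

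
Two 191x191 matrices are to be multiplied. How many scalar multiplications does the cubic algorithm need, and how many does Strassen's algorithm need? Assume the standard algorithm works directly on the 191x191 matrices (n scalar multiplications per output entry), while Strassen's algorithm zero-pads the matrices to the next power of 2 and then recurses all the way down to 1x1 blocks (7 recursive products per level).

Matrix multiplication for 191x191 matrices:

Strassen's algorithm requires power-of-2 dimensions. Pad 191x191 to 256x256 (next power of 2).

Standard algorithm: 191^3 = 6967871 multiplications
Strassen's algorithm: 7^(log2(256)) = 7^8 = 5764801 multiplications
Savings: 6967871 - 5764801 = 1203070 multiplications

Standard: 6967871 multiplications (191^3). Strassen: 5764801 multiplications (7^8, after padding to 256x256). Strassen reduces 8 recursive multiplications to 7 at each level.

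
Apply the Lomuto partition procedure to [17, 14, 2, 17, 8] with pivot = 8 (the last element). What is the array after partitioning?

Lomuto partition with pivot = 8:

Initial array: [17, 14, 2, 17, 8]

arr[0]=17 > 8: no swap
arr[1]=14 > 8: no swap
arr[2]=2 <= 8: swap with position 0, array becomes [2, 14, 17, 17, 8]
arr[3]=17 > 8: no swap

Place pivot at position 1: [2, 8, 17, 17, 14]
Pivot position: 1

After partitioning with pivot 8, the array becomes [2, 8, 17, 17, 14]. The pivot is placed at index 1. All elements to the left of the pivot are <= 8, and all elements to the right are > 8.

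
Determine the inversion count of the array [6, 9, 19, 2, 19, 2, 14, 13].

Finding inversions in [6, 9, 19, 2, 19, 2, 14, 13]:

(0, 3): arr[0]=6 > arr[3]=2
(0, 5): arr[0]=6 > arr[5]=2
(1, 3): arr[1]=9 > arr[3]=2
(1, 5): arr[1]=9 > arr[5]=2
(2, 3): arr[2]=19 > arr[3]=2
(2, 5): arr[2]=19 > arr[5]=2
(2, 6): arr[2]=19 > arr[6]=14
(2, 7): arr[2]=19 > arr[7]=13
(4, 5): arr[4]=19 > arr[5]=2
(4, 6): arr[4]=19 > arr[6]=14
(4, 7): arr[4]=19 > arr[7]=13
(6, 7): arr[6]=14 > arr[7]=13

Total inversions: 12

The array has 12 inversion(s): (0,3), (0,5), (1,3), (1,5), (2,3), (2,5), (2,6), (2,7), (4,5), (4,6), (4,7), (6,7). Each pair (i,j) satisfies i < j and arr[i] > arr[j].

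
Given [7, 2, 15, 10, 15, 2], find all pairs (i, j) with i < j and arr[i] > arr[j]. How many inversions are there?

Finding inversions in [7, 2, 15, 10, 15, 2]:

(0, 1): arr[0]=7 > arr[1]=2
(0, 5): arr[0]=7 > arr[5]=2
(2, 3): arr[2]=15 > arr[3]=10
(2, 5): arr[2]=15 > arr[5]=2
(3, 5): arr[3]=10 > arr[5]=2
(4, 5): arr[4]=15 > arr[5]=2

Total inversions: 6

The array has 6 inversion(s): (0,1), (0,5), (2,3), (2,5), (3,5), (4,5). Each pair (i,j) satisfies i < j and arr[i] > arr[j].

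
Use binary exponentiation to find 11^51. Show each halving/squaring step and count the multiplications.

Computing 11^51 by squaring (build up from 11^1; each line after the first costs one multiplication):

11^1 = 11
11^2 = (11^1)^2 = 11^2 = 121
11^3 = 11 * 11^2 = 11 * 121 = 1331
11^6 = (11^3)^2 = 1331^2 = 1771561
11^12 = (11^6)^2 = 1771561^2 = 3138428376721
11^24 = (11^12)^2 = 3138428376721^2 = 9849732675807611094711841
11^25 = 11 * 11^24 = 11 * 9849732675807611094711841 = 108347059433883722041830251
11^50 = (11^25)^2 = 108347059433883722041830251^2 = 11739085287969531650666649599035831993898213898723001
11^51 = 11 * 11^50 = 11 * 11739085287969531650666649599035831993898213898723001 = 129129938167664848157333145589394151932880352885953011

Result: 129129938167664848157333145589394151932880352885953011
Multiplications needed: 8 (8 lines after 11^1)

11^51 = 129129938167664848157333145589394151932880352885953011. Using exponentiation by squaring, this requires 8 multiplications. The key idea: if the exponent is even, square the half-power; if odd, multiply by the base once.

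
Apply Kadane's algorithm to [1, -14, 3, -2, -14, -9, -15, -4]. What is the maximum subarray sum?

Using Kadane's algorithm on [1, -14, 3, -2, -14, -9, -15, -4]:

Scanning through the array:
Position 1 (value -14): max_ending_here = -13, max_so_far = 1
Position 2 (value 3): max_ending_here = 3, max_so_far = 3
Position 3 (value -2): max_ending_here = 1, max_so_far = 3
Position 4 (value -14): max_ending_here = -13, max_so_far = 3
Position 5 (value -9): max_ending_here = -9, max_so_far = 3
Position 6 (value -15): max_ending_here = -15, max_so_far = 3
Position 7 (value -4): max_ending_here = -4, max_so_far = 3

Maximum subarray: [3]
Maximum sum: 3

The maximum subarray is [3] with sum 3. This subarray runs from index 2 to index 2.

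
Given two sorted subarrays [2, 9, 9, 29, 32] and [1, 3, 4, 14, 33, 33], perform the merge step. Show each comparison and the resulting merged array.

Merging process:

Compare 2 vs 1: take 1 from right. Merged: [1]
Compare 2 vs 3: take 2 from left. Merged: [1, 2]
Compare 9 vs 3: take 3 from right. Merged: [1, 2, 3]
Compare 9 vs 4: take 4 from right. Merged: [1, 2, 3, 4]
Compare 9 vs 14: take 9 from left. Merged: [1, 2, 3, 4, 9]
Compare 9 vs 14: take 9 from left. Merged: [1, 2, 3, 4, 9, 9]
Compare 29 vs 14: take 14 from right. Merged: [1, 2, 3, 4, 9, 9, 14]
Compare 29 vs 33: take 29 from left. Merged: [1, 2, 3, 4, 9, 9, 14, 29]
Compare 32 vs 33: take 32 from left. Merged: [1, 2, 3, 4, 9, 9, 14, 29, 32]
Append remaining from right: [33, 33]. Merged: [1, 2, 3, 4, 9, 9, 14, 29, 32, 33, 33]

Final merged array: [1, 2, 3, 4, 9, 9, 14, 29, 32, 33, 33]
Total comparisons: 9

The merged array is [1, 2, 3, 4, 9, 9, 14, 29, 32, 33, 33], requiring 9 comparisons. The merge step runs in O(n) time where n is the total number of elements.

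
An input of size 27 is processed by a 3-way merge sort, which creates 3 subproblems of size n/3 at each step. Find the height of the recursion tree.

For divide and conquer with division factor 3:

Problem sizes at each level:
Level 0: 27
Level 1: 9
Level 2: 3
Level 3: 1

The root is level 0 and the size-1 base case is level 3 (the tree spans levels 0 through 3, i.e. 4 levels counting the root), so the depth is the number of divisions: log_3(27) = 3

The recursion tree depth is log_3(27) = 3. At each level, the problem size is divided by 3, so it takes 3 divisions to reduce to a base case of size 1. The algorithm makes 3 recursive calls at each level.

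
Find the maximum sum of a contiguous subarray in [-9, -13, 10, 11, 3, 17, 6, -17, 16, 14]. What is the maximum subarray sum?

Using Kadane's algorithm on [-9, -13, 10, 11, 3, 17, 6, -17, 16, 14]:

Scanning through the array:
Position 1 (value -13): max_ending_here = -13, max_so_far = -9
Position 2 (value 10): max_ending_here = 10, max_so_far = 10
Position 3 (value 11): max_ending_here = 21, max_so_far = 21
Position 4 (value 3): max_ending_here = 24, max_so_far = 24
Position 5 (value 17): max_ending_here = 41, max_so_far = 41
Position 6 (value 6): max_ending_here = 47, max_so_far = 47
Position 7 (value -17): max_ending_here = 30, max_so_far = 47
Position 8 (value 16): max_ending_here = 46, max_so_far = 47
Position 9 (value 14): max_ending_here = 60, max_so_far = 60

Maximum subarray: [10, 11, 3, 17, 6, -17, 16, 14]
Maximum sum: 60

The maximum subarray is [10, 11, 3, 17, 6, -17, 16, 14] with sum 60. This subarray runs from index 2 to index 9.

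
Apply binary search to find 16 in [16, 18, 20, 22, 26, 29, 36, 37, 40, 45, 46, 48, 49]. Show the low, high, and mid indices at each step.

Binary search for 16 in [16, 18, 20, 22, 26, 29, 36, 37, 40, 45, 46, 48, 49]:

lo=0, hi=12, mid=6, arr[mid]=36 -> 36 > 16, search left half
lo=0, hi=5, mid=2, arr[mid]=20 -> 20 > 16, search left half
lo=0, hi=1, mid=0, arr[mid]=16 -> Found target at index 0!

Binary search finds 16 at index 0 after 3 comparisons. The search repeatedly halves the search space by comparing with the middle element.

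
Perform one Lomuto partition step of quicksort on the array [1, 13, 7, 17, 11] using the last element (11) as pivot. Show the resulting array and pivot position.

Lomuto partition with pivot = 11:

Initial array: [1, 13, 7, 17, 11]

arr[0]=1 <= 11: swap with position 0, array becomes [1, 13, 7, 17, 11]
arr[1]=13 > 11: no swap
arr[2]=7 <= 11: swap with position 1, array becomes [1, 7, 13, 17, 11]
arr[3]=17 > 11: no swap

Place pivot at position 2: [1, 7, 11, 17, 13]
Pivot position: 2

After partitioning with pivot 11, the array becomes [1, 7, 11, 17, 13]. The pivot is placed at index 2. All elements to the left of the pivot are <= 11, and all elements to the right are > 11.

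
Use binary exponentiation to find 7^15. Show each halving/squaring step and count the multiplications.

Computing 7^15 by squaring (build up from 7^1; each line after the first costs one multiplication):

7^1 = 7
7^2 = (7^1)^2 = 7^2 = 49
7^3 = 7 * 7^2 = 7 * 49 = 343
7^6 = (7^3)^2 = 343^2 = 117649
7^7 = 7 * 7^6 = 7 * 117649 = 823543
7^14 = (7^7)^2 = 823543^2 = 678223072849
7^15 = 7 * 7^14 = 7 * 678223072849 = 4747561509943

Result: 4747561509943
Multiplications needed: 6 (6 lines after 7^1)

7^15 = 4747561509943. Using exponentiation by squaring, this requires 6 multiplications. The key idea: if the exponent is even, square the half-power; if odd, multiply by the base once.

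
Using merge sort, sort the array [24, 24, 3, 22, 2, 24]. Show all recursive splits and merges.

Merge sort trace:

Split: [24, 24, 3, 22, 2, 24] -> [24, 24, 3] and [22, 2, 24]
  Split: [24, 24, 3] -> [24] and [24, 3]
    Split: [24, 3] -> [24] and [3]
    Merge: [24] + [3] -> [3, 24]
  Merge: [24] + [3, 24] -> [3, 24, 24]
  Split: [22, 2, 24] -> [22] and [2, 24]
    Split: [2, 24] -> [2] and [24]
    Merge: [2] + [24] -> [2, 24]
  Merge: [22] + [2, 24] -> [2, 22, 24]
Merge: [3, 24, 24] + [2, 22, 24] -> [2, 3, 22, 24, 24, 24]

Final sorted array: [2, 3, 22, 24, 24, 24]

The merge sort proceeds by recursively splitting the array and merging sorted halves.
After all merges, the sorted array is [2, 3, 22, 24, 24, 24].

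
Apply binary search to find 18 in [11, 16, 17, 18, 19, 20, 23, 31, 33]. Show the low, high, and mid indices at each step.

Binary search for 18 in [11, 16, 17, 18, 19, 20, 23, 31, 33]:

lo=0, hi=8, mid=4, arr[mid]=19 -> 19 > 18, search left half
lo=0, hi=3, mid=1, arr[mid]=16 -> 16 < 18, search right half
lo=2, hi=3, mid=2, arr[mid]=17 -> 17 < 18, search right half
lo=3, hi=3, mid=3, arr[mid]=18 -> Found target at index 3!

Binary search finds 18 at index 3 after 4 comparisons. The search repeatedly halves the search space by comparing with the middle element.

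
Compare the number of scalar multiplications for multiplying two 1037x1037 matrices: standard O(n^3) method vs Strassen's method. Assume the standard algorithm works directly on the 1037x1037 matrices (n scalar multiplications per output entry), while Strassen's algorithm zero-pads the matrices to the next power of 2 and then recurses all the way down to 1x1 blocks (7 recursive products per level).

Matrix multiplication for 1037x1037 matrices:

Strassen's algorithm requires power-of-2 dimensions. Pad 1037x1037 to 2048x2048 (next power of 2).

Standard algorithm: 1037^3 = 1115157653 multiplications
Strassen's algorithm: 7^(log2(2048)) = 7^11 = 1977326743 multiplications
Difference: 1115157653 - 1977326743 = -862169090 (Strassen uses MORE here due to padding overhead — for small or just-over-power-of-2 n, padding can outweigh the per-level savings)

Standard: 1115157653 multiplications (1037^3). Strassen: 1977326743 multiplications (7^11, after padding to 2048x2048). Strassen reduces 8 recursive multiplications to 7 at each level.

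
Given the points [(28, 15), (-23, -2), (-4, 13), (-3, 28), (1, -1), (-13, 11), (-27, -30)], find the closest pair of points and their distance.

Computing all pairwise distances among 7 points:

d((28, 15), (-23, -2)) = 53.7587
d((28, 15), (-4, 13)) = 32.0624
d((28, 15), (-3, 28)) = 33.6155
d((28, 15), (1, -1)) = 31.3847
d((28, 15), (-13, 11)) = 41.1947
d((28, 15), (-27, -30)) = 71.0634
d((-23, -2), (-4, 13)) = 24.2074
d((-23, -2), (-3, 28)) = 36.0555
d((-23, -2), (1, -1)) = 24.0208
d((-23, -2), (-13, 11)) = 16.4012
d((-23, -2), (-27, -30)) = 28.2843
d((-4, 13), (-3, 28)) = 15.0333
d((-4, 13), (1, -1)) = 14.8661
d((-4, 13), (-13, 11)) = 9.2195 <-- minimum
d((-4, 13), (-27, -30)) = 48.7647
d((-3, 28), (1, -1)) = 29.2746
d((-3, 28), (-13, 11)) = 19.7231
d((-3, 28), (-27, -30)) = 62.7694
d((1, -1), (-13, 11)) = 18.4391
d((1, -1), (-27, -30)) = 40.3113
d((-13, 11), (-27, -30)) = 43.3244

Closest pair: (-4, 13) and (-13, 11) with distance 9.2195

The closest pair is (-4, 13) and (-13, 11) with Euclidean distance 9.2195. For 7 points, brute-force pairwise comparison is shown above. For large n, the divide-and-conquer algorithm (sort by x, recurse on halves, check the dividing strip) achieves O(n log n).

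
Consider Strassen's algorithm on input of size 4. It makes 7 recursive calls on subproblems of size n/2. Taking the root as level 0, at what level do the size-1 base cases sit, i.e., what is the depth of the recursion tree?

For divide and conquer with division factor 2:

Problem sizes at each level:
Level 0: 4
Level 1: 2
Level 2: 1

The root is level 0 and the size-1 base case is level 2 (the tree spans levels 0 through 2, i.e. 3 levels counting the root), so the depth is the number of divisions: log_2(4) = 2

The recursion tree depth is log_2(4) = 2. At each level, the problem size is divided by 2, so it takes 2 divisions to reduce to a base case of size 1. The algorithm makes 7 recursive calls at each level.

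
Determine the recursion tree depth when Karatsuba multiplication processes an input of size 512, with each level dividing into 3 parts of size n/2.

For divide and conquer with division factor 2:

Problem sizes at each level:
Level 0: 512
Level 1: 256
Level 2: 128
Level 3: 64
Level 4: 32
Level 5: 16
Level 6: 8
Level 7: 4
Level 8: 2
Level 9: 1

The root is level 0 and the size-1 base case is level 9 (the tree spans levels 0 through 9, i.e. 10 levels counting the root), so the depth is the number of divisions: log_2(512) = 9

The recursion tree depth is log_2(512) = 9. At each level, the problem size is divided by 2, so it takes 9 divisions to reduce to a base case of size 1. The algorithm makes 3 recursive calls at each level.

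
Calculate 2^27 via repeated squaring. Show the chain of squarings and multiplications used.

Computing 2^27 by squaring (build up from 2^1; each line after the first costs one multiplication):

2^1 = 2
2^2 = (2^1)^2 = 2^2 = 4
2^3 = 2 * 2^2 = 2 * 4 = 8
2^6 = (2^3)^2 = 8^2 = 64
2^12 = (2^6)^2 = 64^2 = 4096
2^13 = 2 * 2^12 = 2 * 4096 = 8192
2^26 = (2^13)^2 = 8192^2 = 67108864
2^27 = 2 * 2^26 = 2 * 67108864 = 134217728

Result: 134217728
Multiplications needed: 7 (7 lines after 2^1)

2^27 = 134217728. Using exponentiation by squaring, this requires 7 multiplications. The key idea: if the exponent is even, square the half-power; if odd, multiply by the base once.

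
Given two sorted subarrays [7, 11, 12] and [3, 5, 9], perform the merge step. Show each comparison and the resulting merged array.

Merging process:

Compare 7 vs 3: take 3 from right. Merged: [3]
Compare 7 vs 5: take 5 from right. Merged: [3, 5]
Compare 7 vs 9: take 7 from left. Merged: [3, 5, 7]
Compare 11 vs 9: take 9 from right. Merged: [3, 5, 7, 9]
Append remaining from left: [11, 12]. Merged: [3, 5, 7, 9, 11, 12]

Final merged array: [3, 5, 7, 9, 11, 12]
Total comparisons: 4

The merged array is [3, 5, 7, 9, 11, 12], requiring 4 comparisons. The merge step runs in O(n) time where n is the total number of elements.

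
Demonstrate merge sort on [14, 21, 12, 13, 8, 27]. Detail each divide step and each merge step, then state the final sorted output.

Merge sort trace:

Split: [14, 21, 12, 13, 8, 27] -> [14, 21, 12] and [13, 8, 27]
  Split: [14, 21, 12] -> [14] and [21, 12]
    Split: [21, 12] -> [21] and [12]
    Merge: [21] + [12] -> [12, 21]
  Merge: [14] + [12, 21] -> [12, 14, 21]
  Split: [13, 8, 27] -> [13] and [8, 27]
    Split: [8, 27] -> [8] and [27]
    Merge: [8] + [27] -> [8, 27]
  Merge: [13] + [8, 27] -> [8, 13, 27]
Merge: [12, 14, 21] + [8, 13, 27] -> [8, 12, 13, 14, 21, 27]

Final sorted array: [8, 12, 13, 14, 21, 27]

The merge sort proceeds by recursively splitting the array and merging sorted halves.
After all merges, the sorted array is [8, 12, 13, 14, 21, 27].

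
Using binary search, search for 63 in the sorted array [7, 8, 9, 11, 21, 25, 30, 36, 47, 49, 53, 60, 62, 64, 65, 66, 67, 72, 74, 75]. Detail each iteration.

Binary search for 63 in [7, 8, 9, 11, 21, 25, 30, 36, 47, 49, 53, 60, 62, 64, 65, 66, 67, 72, 74, 75]:

lo=0, hi=19, mid=9, arr[mid]=49 -> 49 < 63, search right half
lo=10, hi=19, mid=14, arr[mid]=65 -> 65 > 63, search left half
lo=10, hi=13, mid=11, arr[mid]=60 -> 60 < 63, search right half
lo=12, hi=13, mid=12, arr[mid]=62 -> 62 < 63, search right half
lo=13, hi=13, mid=13, arr[mid]=64 -> 64 > 63, search left half
lo=13 > hi=12, target 63 not found

Binary search determines that 63 is not in the array after 5 comparisons. The search space was exhausted without finding the target.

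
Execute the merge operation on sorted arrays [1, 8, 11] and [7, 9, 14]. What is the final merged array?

Merging process:

Compare 1 vs 7: take 1 from left. Merged: [1]
Compare 8 vs 7: take 7 from right. Merged: [1, 7]
Compare 8 vs 9: take 8 from left. Merged: [1, 7, 8]
Compare 11 vs 9: take 9 from right. Merged: [1, 7, 8, 9]
Compare 11 vs 14: take 11 from left. Merged: [1, 7, 8, 9, 11]
Append remaining from right: [14]. Merged: [1, 7, 8, 9, 11, 14]

Final merged array: [1, 7, 8, 9, 11, 14]
Total comparisons: 5

The merged array is [1, 7, 8, 9, 11, 14], requiring 5 comparisons. The merge step runs in O(n) time where n is the total number of elements.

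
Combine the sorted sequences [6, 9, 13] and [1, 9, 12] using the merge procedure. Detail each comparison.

Merging process:

Compare 6 vs 1: take 1 from right. Merged: [1]
Compare 6 vs 9: take 6 from left. Merged: [1, 6]
Compare 9 vs 9: take 9 from left. Merged: [1, 6, 9]
Compare 13 vs 9: take 9 from right. Merged: [1, 6, 9, 9]
Compare 13 vs 12: take 12 from right. Merged: [1, 6, 9, 9, 12]
Append remaining from left: [13]. Merged: [1, 6, 9, 9, 12, 13]

Final merged array: [1, 6, 9, 9, 12, 13]
Total comparisons: 5

The merged array is [1, 6, 9, 9, 12, 13], requiring 5 comparisons. The merge step runs in O(n) time where n is the total number of elements.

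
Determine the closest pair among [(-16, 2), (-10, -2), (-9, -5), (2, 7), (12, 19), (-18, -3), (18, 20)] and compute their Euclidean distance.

Computing all pairwise distances among 7 points:

d((-16, 2), (-10, -2)) = 7.2111
d((-16, 2), (-9, -5)) = 9.8995
d((-16, 2), (2, 7)) = 18.6815
d((-16, 2), (12, 19)) = 32.7567
d((-16, 2), (-18, -3)) = 5.3852
d((-16, 2), (18, 20)) = 38.4708
d((-10, -2), (-9, -5)) = 3.1623 <-- minimum
d((-10, -2), (2, 7)) = 15.0
d((-10, -2), (12, 19)) = 30.4138
d((-10, -2), (-18, -3)) = 8.0623
d((-10, -2), (18, 20)) = 35.609
d((-9, -5), (2, 7)) = 16.2788
d((-9, -5), (12, 19)) = 31.8904
d((-9, -5), (-18, -3)) = 9.2195
d((-9, -5), (18, 20)) = 36.7967
d((2, 7), (12, 19)) = 15.6205
d((2, 7), (-18, -3)) = 22.3607
d((2, 7), (18, 20)) = 20.6155
d((12, 19), (-18, -3)) = 37.2022
d((12, 19), (18, 20)) = 6.0828
d((-18, -3), (18, 20)) = 42.72

Closest pair: (-10, -2) and (-9, -5) with distance 3.1623

The closest pair is (-10, -2) and (-9, -5) with Euclidean distance 3.1623. For 7 points, brute-force pairwise comparison is shown above. For large n, the divide-and-conquer algorithm (sort by x, recurse on halves, check the dividing strip) achieves O(n log n).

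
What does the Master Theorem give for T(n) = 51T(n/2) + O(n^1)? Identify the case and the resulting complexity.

Master Theorem for T(n) = 51T(n/2) + O(n^1):

a = 51, b = 2, c = 1
log_b(a) = log_2(51) = 5.6724

Case 1: c = 1 < log_2(51) = 5.6724
T(n) = O(n^(log_2 51))

For T(n) = 51T(n/2) + O(n^1): log_2(51) = 5.6724. This is Case 1 of the Master Theorem (c < log_b(a), work dominated by leaves), giving O(n^(log_2 51)).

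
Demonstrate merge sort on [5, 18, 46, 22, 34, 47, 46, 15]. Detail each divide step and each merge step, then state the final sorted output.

Merge sort trace:

Split: [5, 18, 46, 22, 34, 47, 46, 15] -> [5, 18, 46, 22] and [34, 47, 46, 15]
  Split: [5, 18, 46, 22] -> [5, 18] and [46, 22]
    Split: [5, 18] -> [5] and [18]
    Merge: [5] + [18] -> [5, 18]
    Split: [46, 22] -> [46] and [22]
    Merge: [46] + [22] -> [22, 46]
  Merge: [5, 18] + [22, 46] -> [5, 18, 22, 46]
  Split: [34, 47, 46, 15] -> [34, 47] and [46, 15]
    Split: [34, 47] -> [34] and [47]
    Merge: [34] + [47] -> [34, 47]
    Split: [46, 15] -> [46] and [15]
    Merge: [46] + [15] -> [15, 46]
  Merge: [34, 47] + [15, 46] -> [15, 34, 46, 47]
Merge: [5, 18, 22, 46] + [15, 34, 46, 47] -> [5, 15, 18, 22, 34, 46, 46, 47]

Final sorted array: [5, 15, 18, 22, 34, 46, 46, 47]

The merge sort proceeds by recursively splitting the array and merging sorted halves.
After all merges, the sorted array is [5, 15, 18, 22, 34, 46, 46, 47].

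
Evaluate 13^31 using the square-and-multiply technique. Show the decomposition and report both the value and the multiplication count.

Computing 13^31 by squaring (build up from 13^1; each line after the first costs one multiplication):

13^1 = 13
13^2 = (13^1)^2 = 13^2 = 169
13^3 = 13 * 13^2 = 13 * 169 = 2197
13^6 = (13^3)^2 = 2197^2 = 4826809
13^7 = 13 * 13^6 = 13 * 4826809 = 62748517
13^14 = (13^7)^2 = 62748517^2 = 3937376385699289
13^15 = 13 * 13^14 = 13 * 3937376385699289 = 51185893014090757
13^30 = (13^15)^2 = 51185893014090757^2 = 2619995643649944960380551432833049
13^31 = 13 * 13^30 = 13 * 2619995643649944960380551432833049 = 34059943367449284484947168626829637

Result: 34059943367449284484947168626829637
Multiplications needed: 8 (8 lines after 13^1)

13^31 = 34059943367449284484947168626829637. Using exponentiation by squaring, this requires 8 multiplications. The key idea: if the exponent is even, square the half-power; if odd, multiply by the base once.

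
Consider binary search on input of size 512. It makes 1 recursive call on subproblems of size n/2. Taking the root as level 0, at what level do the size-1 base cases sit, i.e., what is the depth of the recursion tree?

For divide and conquer with division factor 2:

Problem sizes at each level:
Level 0: 512
Level 1: 256
Level 2: 128
Level 3: 64
Level 4: 32
Level 5: 16
Level 6: 8
Level 7: 4
Level 8: 2
Level 9: 1

The root is level 0 and the size-1 base case is level 9 (the tree spans levels 0 through 9, i.e. 10 levels counting the root), so the depth is the number of divisions: log_2(512) = 9

The recursion tree depth is log_2(512) = 9. At each level, the problem size is divided by 2, so it takes 9 divisions to reduce to a base case of size 1. The algorithm makes 1 recursive call at each level.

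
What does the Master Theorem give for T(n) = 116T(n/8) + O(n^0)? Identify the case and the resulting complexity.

Master Theorem for T(n) = 116T(n/8) + O(n^0):

a = 116, b = 8, c = 0
log_b(a) = log_8(116) = 2.2860

Case 1: c = 0 < log_8(116) = 2.2860
T(n) = O(n^(log_8 116))

For T(n) = 116T(n/8) + O(n^0): log_8(116) = 2.2860. This is Case 1 of the Master Theorem (c < log_b(a), work dominated by leaves), giving O(n^(log_8 116)).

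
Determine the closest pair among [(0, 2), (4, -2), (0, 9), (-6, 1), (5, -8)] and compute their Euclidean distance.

Computing all pairwise distances among 5 points:

d((0, 2), (4, -2)) = 5.6569 <-- minimum
d((0, 2), (0, 9)) = 7.0
d((0, 2), (-6, 1)) = 6.0828
d((0, 2), (5, -8)) = 11.1803
d((4, -2), (0, 9)) = 11.7047
d((4, -2), (-6, 1)) = 10.4403
d((4, -2), (5, -8)) = 6.0828
d((0, 9), (-6, 1)) = 10.0
d((0, 9), (5, -8)) = 17.72
d((-6, 1), (5, -8)) = 14.2127

Closest pair: (0, 2) and (4, -2) with distance 5.6569

The closest pair is (0, 2) and (4, -2) with Euclidean distance 5.6569. For 5 points, brute-force pairwise comparison is shown above. For large n, the divide-and-conquer algorithm (sort by x, recurse on halves, check the dividing strip) achieves O(n log n).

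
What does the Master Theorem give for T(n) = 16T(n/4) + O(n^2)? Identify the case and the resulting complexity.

Master Theorem for T(n) = 16T(n/4) + O(n^2):

a = 16, b = 4, c = 2
log_b(a) = log_4(16) = 2.0000

Case 2: c = 2 = log_4(16) = 2.0000
T(n) = O(n^2 log n) = O(n^2 log n)

For T(n) = 16T(n/4) + O(n^2): log_4(16) = 2.0000. This is Case 2 of the Master Theorem (c = log_b(a), equal work at all levels), giving O(n^2 log n).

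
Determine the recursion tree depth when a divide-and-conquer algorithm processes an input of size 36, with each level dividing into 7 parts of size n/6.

For divide and conquer with division factor 6:

Problem sizes at each level:
Level 0: 36
Level 1: 6
Level 2: 1

The root is level 0 and the size-1 base case is level 2 (the tree spans levels 0 through 2, i.e. 3 levels counting the root), so the depth is the number of divisions: log_6(36) = 2

The recursion tree depth is log_6(36) = 2. At each level, the problem size is divided by 6, so it takes 2 divisions to reduce to a base case of size 1. The algorithm makes 7 recursive calls at each level.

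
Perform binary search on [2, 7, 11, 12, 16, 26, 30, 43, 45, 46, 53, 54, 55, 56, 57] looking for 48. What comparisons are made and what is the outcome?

Binary search for 48 in [2, 7, 11, 12, 16, 26, 30, 43, 45, 46, 53, 54, 55, 56, 57]:

lo=0, hi=14, mid=7, arr[mid]=43 -> 43 < 48, search right half
lo=8, hi=14, mid=11, arr[mid]=54 -> 54 > 48, search left half
lo=8, hi=10, mid=9, arr[mid]=46 -> 46 < 48, search right half
lo=10, hi=10, mid=10, arr[mid]=53 -> 53 > 48, search left half
lo=10 > hi=9, target 48 not found

Binary search determines that 48 is not in the array after 4 comparisons. The search space was exhausted without finding the target.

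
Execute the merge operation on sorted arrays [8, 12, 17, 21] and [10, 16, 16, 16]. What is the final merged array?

Merging process:

Compare 8 vs 10: take 8 from left. Merged: [8]
Compare 12 vs 10: take 10 from right. Merged: [8, 10]
Compare 12 vs 16: take 12 from left. Merged: [8, 10, 12]
Compare 17 vs 16: take 16 from right. Merged: [8, 10, 12, 16]
Compare 17 vs 16: take 16 from right. Merged: [8, 10, 12, 16, 16]
Compare 17 vs 16: take 16 from right. Merged: [8, 10, 12, 16, 16, 16]
Append remaining from left: [17, 21]. Merged: [8, 10, 12, 16, 16, 16, 17, 21]

Final merged array: [8, 10, 12, 16, 16, 16, 17, 21]
Total comparisons: 6

The merged array is [8, 10, 12, 16, 16, 16, 17, 21], requiring 6 comparisons. The merge step runs in O(n) time where n is the total number of elements.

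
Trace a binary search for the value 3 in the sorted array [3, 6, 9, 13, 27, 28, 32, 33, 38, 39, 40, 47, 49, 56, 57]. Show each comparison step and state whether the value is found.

Binary search for 3 in [3, 6, 9, 13, 27, 28, 32, 33, 38, 39, 40, 47, 49, 56, 57]:

lo=0, hi=14, mid=7, arr[mid]=33 -> 33 > 3, search left half
lo=0, hi=6, mid=3, arr[mid]=13 -> 13 > 3, search left half
lo=0, hi=2, mid=1, arr[mid]=6 -> 6 > 3, search left half
lo=0, hi=0, mid=0, arr[mid]=3 -> Found target at index 0!

Binary search finds 3 at index 0 after 4 comparisons. The search repeatedly halves the search space by comparing with the middle element.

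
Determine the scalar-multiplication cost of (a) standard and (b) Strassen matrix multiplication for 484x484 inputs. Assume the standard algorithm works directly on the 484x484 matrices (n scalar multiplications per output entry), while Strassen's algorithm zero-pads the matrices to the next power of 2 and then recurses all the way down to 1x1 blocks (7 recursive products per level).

Matrix multiplication for 484x484 matrices:

Strassen's algorithm requires power-of-2 dimensions. Pad 484x484 to 512x512 (next power of 2).

Standard algorithm: 484^3 = 113379904 multiplications
Strassen's algorithm: 7^(log2(512)) = 7^9 = 40353607 multiplications
Savings: 113379904 - 40353607 = 73026297 multiplications

Standard: 113379904 multiplications (484^3). Strassen: 40353607 multiplications (7^9, after padding to 512x512). Strassen reduces 8 recursive multiplications to 7 at each level.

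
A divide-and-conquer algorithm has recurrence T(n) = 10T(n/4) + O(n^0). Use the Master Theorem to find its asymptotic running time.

Master Theorem for T(n) = 10T(n/4) + O(n^0):

a = 10, b = 4, c = 0
log_b(a) = log_4(10) = 1.6610

Case 1: c = 0 < log_4(10) = 1.6610
T(n) = O(n^(log_4 10))

For T(n) = 10T(n/4) + O(n^0): log_4(10) = 1.6610. This is Case 1 of the Master Theorem (c < log_b(a), work dominated by leaves), giving O(n^(log_4 10)).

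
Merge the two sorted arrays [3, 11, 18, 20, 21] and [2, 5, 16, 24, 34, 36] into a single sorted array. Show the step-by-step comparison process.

Merging process:

Compare 3 vs 2: take 2 from right. Merged: [2]
Compare 3 vs 5: take 3 from left. Merged: [2, 3]
Compare 11 vs 5: take 5 from right. Merged: [2, 3, 5]
Compare 11 vs 16: take 11 from left. Merged: [2, 3, 5, 11]
Compare 18 vs 16: take 16 from right. Merged: [2, 3, 5, 11, 16]
Compare 18 vs 24: take 18 from left. Merged: [2, 3, 5, 11, 16, 18]
Compare 20 vs 24: take 20 from left. Merged: [2, 3, 5, 11, 16, 18, 20]
Compare 21 vs 24: take 21 from left. Merged: [2, 3, 5, 11, 16, 18, 20, 21]
Append remaining from right: [24, 34, 36]. Merged: [2, 3, 5, 11, 16, 18, 20, 21, 24, 34, 36]

Final merged array: [2, 3, 5, 11, 16, 18, 20, 21, 24, 34, 36]
Total comparisons: 8

The merged array is [2, 3, 5, 11, 16, 18, 20, 21, 24, 34, 36], requiring 8 comparisons. The merge step runs in O(n) time where n is the total number of elements.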